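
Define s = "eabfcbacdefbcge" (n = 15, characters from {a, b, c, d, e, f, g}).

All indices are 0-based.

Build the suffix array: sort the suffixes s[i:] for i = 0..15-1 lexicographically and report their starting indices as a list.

sorted suffixes:
  #0 SA[0]=1  'abfcbacdefbcge'
  #1 SA[1]=6  'acdefbcge'
  #2 SA[2]=5  'bacdefbcge'
  #3 SA[3]=11  'bcge'
  #4 SA[4]=2  'bfcbacdefbcge'
  #5 SA[5]=4  'cbacdefbcge'
  #6 SA[6]=7  'cdefbcge'
  #7 SA[7]=12  'cge'
  #8 SA[8]=8  'defbcge'
  #9 SA[9]=14  'e'
  #10 SA[10]=0  'eabfcbacdefbcge'
  #11 SA[11]=9  'efbcge'
  #12 SA[12]=10  'fbcge'
  #13 SA[13]=3  'fcbacdefbcge'
  #14 SA[14]=13  'ge'

[1, 6, 5, 11, 2, 4, 7, 12, 8, 14, 0, 9, 10, 3, 13]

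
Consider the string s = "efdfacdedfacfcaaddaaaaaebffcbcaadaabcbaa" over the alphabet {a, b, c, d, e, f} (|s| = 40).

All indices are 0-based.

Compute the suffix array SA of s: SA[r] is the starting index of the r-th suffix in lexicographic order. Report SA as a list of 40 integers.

[39, 38, 18, 19, 20, 33, 30, 14, 21, 34, 4, 10, 31, 15, 22, 37, 28, 35, 24, 29, 13, 36, 27, 5, 11, 17, 32, 16, 6, 2, 8, 23, 7, 0, 3, 9, 12, 26, 1, 25]

rank | idx | suffix
   0 |  39 | a
   1 |  38 | aa
   2 |  18 | aaaaaebffcbcaadaabcbaa
   3 |  19 | aaaaebffcbcaadaabcbaa
   4 |  20 | aaaebffcbcaadaabcbaa
   5 |  33 | aabcbaa
   6 |  30 | aadaabcbaa
   7 |  14 | aaddaaaaaebffcbcaadaabcbaa
   8 |  21 | aaebffcbcaadaabcbaa
   9 |  34 | abcbaa
  10 |   4 | acdedfacfcaaddaaaaaebffcbcaadaabcbaa
  11 |  10 | acfcaaddaaaaaebffcbcaadaabcbaa
  12 |  31 | adaabcbaa
  13 |  15 | addaaaaaebffcbcaadaabcbaa
  14 |  22 | aebffcbcaadaabcbaa
  15 |  37 | baa
  16 |  28 | bcaadaabcbaa
  17 |  35 | bcbaa
  18 |  24 | bffcbcaadaabcbaa
  19 |  29 | caadaabcbaa
  20 |  13 | caaddaaaaaebffcbcaadaabcbaa
  21 |  36 | cbaa
  22 |  27 | cbcaadaabcbaa
  23 |   5 | cdedfacfcaaddaaaaaebffcbcaadaabcbaa
  24 |  11 | cfcaaddaaaaaebffcbcaadaabcbaa
  25 |  17 | daaaaaebffcbcaadaabcbaa
  26 |  32 | daabcbaa
  27 |  16 | ddaaaaaebffcbcaadaabcbaa
  28 |   6 | dedfacfcaaddaaaaaebffcbcaadaabcbaa
  29 |   2 | dfacdedfacfcaaddaaaaaebffcbcaadaabcbaa
  30 |   8 | dfacfcaaddaaaaaebffcbcaadaabcbaa
  31 |  23 | ebffcbcaadaabcbaa
  32 |   7 | edfacfcaaddaaaaaebffcbcaadaabcbaa
  33 |   0 | efdfacdedfacfcaaddaaaaaebffcbcaadaabcbaa
  34 |   3 | facdedfacfcaaddaaaaaebffcbcaadaabcbaa
  35 |   9 | facfcaaddaaaaaebffcbcaadaabcbaa
  36 |  12 | fcaaddaaaaaebffcbcaadaabcbaa
  37 |  26 | fcbcaadaabcbaa
  38 |   1 | fdfacdedfacfcaaddaaaaaebffcbcaadaabcbaa
  39 |  25 | ffcbcaadaabcbaa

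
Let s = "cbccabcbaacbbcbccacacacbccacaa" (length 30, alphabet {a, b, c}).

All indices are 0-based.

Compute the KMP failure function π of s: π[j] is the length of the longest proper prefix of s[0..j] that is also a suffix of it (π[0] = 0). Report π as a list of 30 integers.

[0, 0, 1, 1, 0, 0, 1, 2, 0, 0, 1, 2, 0, 1, 2, 3, 4, 5, 1, 0, 1, 0, 1, 2, 3, 4, 5, 1, 0, 0]

π[0] = 0
j=1 s[j]='b': π[1]=0 (border '')
j=2 s[j]='c': π[2]=1 (border 'c')
j=3 s[j]='c': k: 1→0; π[3]=1 (border 'c')
j=4 s[j]='a': k: 1→0; π[4]=0 (border '')
j=5 s[j]='b': π[5]=0 (border '')
j=6 s[j]='c': π[6]=1 (border 'c')
j=7 s[j]='b': π[7]=2 (border 'cb')
j=8 s[j]='a': k: 2→0; π[8]=0 (border '')
j=9 s[j]='a': π[9]=0 (border '')
j=10 s[j]='c': π[10]=1 (border 'c')
j=11 s[j]='b': π[11]=2 (border 'cb')
j=12 s[j]='b': k: 2→0; π[12]=0 (border '')
j=13 s[j]='c': π[13]=1 (border 'c')
j=14 s[j]='b': π[14]=2 (border 'cb')
j=15 s[j]='c': π[15]=3 (border 'cbc')
j=16 s[j]='c': π[16]=4 (border 'cbcc')
j=17 s[j]='a': π[17]=5 (border 'cbcca')
j=18 s[j]='c': k: 5→0; π[18]=1 (border 'c')
j=19 s[j]='a': k: 1→0; π[19]=0 (border '')
j=20 s[j]='c': π[20]=1 (border 'c')
j=21 s[j]='a': k: 1→0; π[21]=0 (border '')
j=22 s[j]='c': π[22]=1 (border 'c')
j=23 s[j]='b': π[23]=2 (border 'cb')
j=24 s[j]='c': π[24]=3 (border 'cbc')
j=25 s[j]='c': π[25]=4 (border 'cbcc')
j=26 s[j]='a': π[26]=5 (border 'cbcca')
j=27 s[j]='c': k: 5→0; π[27]=1 (border 'c')
j=28 s[j]='a': k: 1→0; π[28]=0 (border '')
j=29 s[j]='a': π[29]=0 (border '')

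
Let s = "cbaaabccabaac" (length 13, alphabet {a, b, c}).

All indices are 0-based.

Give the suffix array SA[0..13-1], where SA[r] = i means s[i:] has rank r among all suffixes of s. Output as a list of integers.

[2, 3, 10, 8, 4, 11, 1, 9, 5, 12, 7, 0, 6]

rank | idx | suffix
   0 |   2 | aaabccabaac
   1 |   3 | aabccabaac
   2 |  10 | aac
   3 |   8 | abaac
   4 |   4 | abccabaac
   5 |  11 | ac
   6 |   1 | baaabccabaac
   7 |   9 | baac
   8 |   5 | bccabaac
   9 |  12 | c
  10 |   7 | cabaac
  11 |   0 | cbaaabccabaac
  12 |   6 | ccabaac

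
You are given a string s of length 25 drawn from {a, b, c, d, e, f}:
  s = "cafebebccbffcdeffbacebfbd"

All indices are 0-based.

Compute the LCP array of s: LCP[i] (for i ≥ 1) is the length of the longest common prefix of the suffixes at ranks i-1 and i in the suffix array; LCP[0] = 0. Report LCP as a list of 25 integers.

[0, 1, 0, 1, 1, 1, 1, 2, 0, 1, 1, 1, 1, 0, 1, 0, 2, 2, 1, 0, 2, 1, 1, 1, 2]

sorted suffixes:
  #0 SA[0]=18  'acebfbd'
  #1 SA[1]=1  'afebebccbffcdeffbacebfbd'
  #2 SA[2]=17  'bacebfbd'
  #3 SA[3]=6  'bccbffcdeffbacebfbd'
  #4 SA[4]=23  'bd'
  #5 SA[5]=4  'bebccbffcdeffbacebfbd'
  #6 SA[6]=21  'bfbd'
  #7 SA[7]=9  'bffcdeffbacebfbd'
  #8 SA[8]=0  'cafebebccbffcdeffbacebfbd'
  #9 SA[9]=8  'cbffcdeffbacebfbd'
  #10 SA[10]=7  'ccbffcdeffbacebfbd'
  #11 SA[11]=12  'cdeffbacebfbd'
  #12 SA[12]=19  'cebfbd'
  #13 SA[13]=24  'd'
  #14 SA[14]=13  'deffbacebfbd'
  #15 SA[15]=5  'ebccbffcdeffbacebfbd'
  #16 SA[16]=3  'ebebccbffcdeffbacebfbd'
  #17 SA[17]=20  'ebfbd'
  #18 SA[18]=14  'effbacebfbd'
  #19 SA[19]=16  'fbacebfbd'
  #20 SA[20]=22  'fbd'
  #21 SA[21]=11  'fcdeffbacebfbd'
  #22 SA[22]=2  'febebccbffcdeffbacebfbd'
  #23 SA[23]=15  'ffbacebfbd'
  #24 SA[24]=10  'ffcdeffbacebfbd'

SA = [18, 1, 17, 6, 23, 4, 21, 9, 0, 8, 7, 12, 19, 24, 13, 5, 3, 20, 14, 16, 22, 11, 2, 15, 10]
[i] adj suffixes → lcp
  [1] 18/1 → 1 ('a')
  [2] 1/17 → 0 ('')
  [3] 17/6 → 1 ('b')
  [4] 6/23 → 1 ('b')
  [5] 23/4 → 1 ('b')
  [6] 4/21 → 1 ('b')
  [7] 21/9 → 2 ('bf')
  [8] 9/0 → 0 ('')
  [9] 0/8 → 1 ('c')
  [10] 8/7 → 1 ('c')
  [11] 7/12 → 1 ('c')
  [12] 12/19 → 1 ('c')
  [13] 19/24 → 0 ('')
  [14] 24/13 → 1 ('d')
  [15] 13/5 → 0 ('')
  [16] 5/3 → 2 ('eb')
  [17] 3/20 → 2 ('eb')
  [18] 20/14 → 1 ('e')
  [19] 14/16 → 0 ('')
  [20] 16/22 → 2 ('fb')
  [21] 22/11 → 1 ('f')
  [22] 11/2 → 1 ('f')
  [23] 2/15 → 1 ('f')
  [24] 15/10 → 2 ('ff')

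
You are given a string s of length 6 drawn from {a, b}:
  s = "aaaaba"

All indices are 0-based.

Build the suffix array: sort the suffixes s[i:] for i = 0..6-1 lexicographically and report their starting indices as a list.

sorted suffixes:
  #0 SA[0]=5  'a'
  #1 SA[1]=0  'aaaaba'
  #2 SA[2]=1  'aaaba'
  #3 SA[3]=2  'aaba'
  #4 SA[4]=3  'aba'
  #5 SA[5]=4  'ba'

[5, 0, 1, 2, 3, 4]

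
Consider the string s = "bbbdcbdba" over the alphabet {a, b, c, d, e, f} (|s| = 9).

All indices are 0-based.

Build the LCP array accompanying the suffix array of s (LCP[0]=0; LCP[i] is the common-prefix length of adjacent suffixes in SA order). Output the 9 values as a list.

rank→(start, suffix):
  0 → (8, 'a')
  1 → (7, 'ba')
  2 → (0, 'bbbdcbdba')
  3 → (1, 'bbdcbdba')
  4 → (5, 'bdba')
  5 → (2, 'bdcbdba')
  6 → (4, 'cbdba')
  7 → (6, 'dba')
  8 → (3, 'dcbdba')

SA = [8, 7, 0, 1, 5, 2, 4, 6, 3]
rank  pair      lcp
   1  s[8:],s[7:]  0  ''
   2  s[7:],s[0:]  1  'b'
   3  s[0:],s[1:]  2  'bb'
   4  s[1:],s[5:]  1  'b'
   5  s[5:],s[2:]  2  'bd'
   6  s[2:],s[4:]  0  ''
   7  s[4:],s[6:]  0  ''
   8  s[6:],s[3:]  1  'd'

[0, 0, 1, 2, 1, 2, 0, 0, 1]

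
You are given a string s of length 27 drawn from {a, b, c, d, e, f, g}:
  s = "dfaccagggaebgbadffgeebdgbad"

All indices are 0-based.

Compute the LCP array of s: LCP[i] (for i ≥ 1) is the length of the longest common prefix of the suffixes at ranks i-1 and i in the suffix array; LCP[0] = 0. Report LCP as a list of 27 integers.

rank | idx | suffix
   0 |   2 | accagggaebgbadffgeebdgbad
   1 |  25 | ad
   2 |  14 | adffgeebdgbad
   3 |   9 | aebgbadffgeebdgbad
   4 |   5 | agggaebgbadffgeebdgbad
   5 |  24 | bad
   6 |  13 | badffgeebdgbad
   7 |  21 | bdgbad
   8 |  11 | bgbadffgeebdgbad
   9 |   4 | cagggaebgbadffgeebdgbad
  10 |   3 | ccagggaebgbadffgeebdgbad
  11 |  26 | d
  12 |   0 | dfaccagggaebgbadffgeebdgbad
  13 |  15 | dffgeebdgbad
  14 |  22 | dgbad
  15 |  20 | ebdgbad
  16 |  10 | ebgbadffgeebdgbad
  17 |  19 | eebdgbad
  18 |   1 | faccagggaebgbadffgeebdgbad
  19 |  16 | ffgeebdgbad
  20 |  17 | fgeebdgbad
  21 |   8 | gaebgbadffgeebdgbad
  22 |  23 | gbad
  23 |  12 | gbadffgeebdgbad
  24 |  18 | geebdgbad
  25 |   7 | ggaebgbadffgeebdgbad
  26 |   6 | gggaebgbadffgeebdgbad

SA = [2, 25, 14, 9, 5, 24, 13, 21, 11, 4, 3, 26, 0, 15, 22, 20, 10, 19, 1, 16, 17, 8, 23, 12, 18, 7, 6]
i: (SA[i-1],SA[i]) lcp shared
  1: (2,25) 1 'a'
  2: (25,14) 2 'ad'
  3: (14,9) 1 'a'
  4: (9,5) 1 'a'
  5: (5,24) 0 ''
  6: (24,13) 3 'bad'
  7: (13,21) 1 'b'
  8: (21,11) 1 'b'
  9: (11,4) 0 ''
  10: (4,3) 1 'c'
  11: (3,26) 0 ''
  12: (26,0) 1 'd'
  13: (0,15) 2 'df'
  14: (15,22) 1 'd'
  15: (22,20) 0 ''
  16: (20,10) 2 'eb'
  17: (10,19) 1 'e'
  18: (19,1) 0 ''
  19: (1,16) 1 'f'
  20: (16,17) 1 'f'
  21: (17,8) 0 ''
  22: (8,23) 1 'g'
  23: (23,12) 4 'gbad'
  24: (12,18) 1 'g'
  25: (18,7) 1 'g'
  26: (7,6) 2 'gg'

[0, 1, 2, 1, 1, 0, 3, 1, 1, 0, 1, 0, 1, 2, 1, 0, 2, 1, 0, 1, 1, 0, 1, 4, 1, 1, 2]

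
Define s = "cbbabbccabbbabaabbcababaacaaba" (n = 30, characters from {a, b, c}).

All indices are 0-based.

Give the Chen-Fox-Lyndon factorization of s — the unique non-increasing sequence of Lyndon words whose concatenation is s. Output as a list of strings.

["c", "b", "b", "abbcc", "abbb", "ab", "aabbcababaac", "aab", "a"]

emit factor 1: 'c' (i=0, period=1)
emit factor 2: 'b' (i=1, period=1)
emit factor 3: 'b' (i=2, period=1)
emit factor 4: 'abbcc' (i=3, period=5)
emit factor 5: 'abbb' (i=8, period=4)
emit factor 6: 'ab' (i=12, period=2)
emit factor 7: 'aabbcababaac' (i=14, period=12)
emit factor 8: 'aab' (i=26, period=3)
emit factor 9: 'a' (i=29, period=1)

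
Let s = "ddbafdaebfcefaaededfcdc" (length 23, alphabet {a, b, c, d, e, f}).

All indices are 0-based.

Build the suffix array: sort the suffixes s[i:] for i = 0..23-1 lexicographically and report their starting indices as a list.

[13, 6, 14, 3, 2, 8, 22, 20, 10, 5, 1, 21, 0, 16, 18, 7, 15, 17, 11, 12, 19, 9, 4]

rank | idx | suffix
   0 |  13 | aaededfcdc
   1 |   6 | aebfcefaaededfcdc
   2 |  14 | aededfcdc
   3 |   3 | afdaebfcefaaededfcdc
   4 |   2 | bafdaebfcefaaededfcdc
   5 |   8 | bfcefaaededfcdc
   6 |  22 | c
   7 |  20 | cdc
   8 |  10 | cefaaededfcdc
   9 |   5 | daebfcefaaededfcdc
  10 |   1 | dbafdaebfcefaaededfcdc
  11 |  21 | dc
  12 |   0 | ddbafdaebfcefaaededfcdc
  13 |  16 | dedfcdc
  14 |  18 | dfcdc
  15 |   7 | ebfcefaaededfcdc
  16 |  15 | ededfcdc
  17 |  17 | edfcdc
  18 |  11 | efaaededfcdc
  19 |  12 | faaededfcdc
  20 |  19 | fcdc
  21 |   9 | fcefaaededfcdc
  22 |   4 | fdaebfcefaaededfcdc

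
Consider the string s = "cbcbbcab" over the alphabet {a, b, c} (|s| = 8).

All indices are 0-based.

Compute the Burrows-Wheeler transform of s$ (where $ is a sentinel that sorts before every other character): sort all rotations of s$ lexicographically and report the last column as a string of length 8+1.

rank  rotation   last
    0  $cbcbbcab  b
    1  ab$cbcbbc  c
    2  b$cbcbbca  a
    3  bbcab$cbc  c
    4  bcab$cbcb  b
    5  bcbbcab$c  c
    6  cab$cbcbb  b
    7  cbbcab$cb  b
    8  cbcbbcab$  $

bcacbcbb$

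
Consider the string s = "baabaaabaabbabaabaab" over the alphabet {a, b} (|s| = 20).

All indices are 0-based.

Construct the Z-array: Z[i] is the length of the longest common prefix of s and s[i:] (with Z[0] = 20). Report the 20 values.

Z[0]=20
i=1: fresh scan; Z[1]=0
i=2: fresh scan; Z[2]=0
i=3: fresh scan; Z[3]=3 extend→box=[3,6)
i=4: min(r-i=2, Z[1]=0)=0; Z[4]=0
i=5: min(r-i=1, Z[2]=0)=0; Z[5]=0
i=6: fresh scan; Z[6]=0
i=7: fresh scan; Z[7]=4 extend→box=[7,11)
i=8: min(r-i=3, Z[1]=0)=0; Z[8]=0
i=9: min(r-i=2, Z[2]=0)=0; Z[9]=0
i=10: min(r-i=1, Z[3]=3)=1; Z[10]=1
i=11: fresh scan; Z[11]=2 extend→box=[11,13)
i=12: min(r-i=1, Z[1]=0)=0; Z[12]=0
i=13: fresh scan; Z[13]=6 extend→box=[13,19)
i=14: min(r-i=5, Z[1]=0)=0; Z[14]=0
i=15: min(r-i=4, Z[2]=0)=0; Z[15]=0
i=16: min(r-i=3, Z[3]=3)=3; Z[16]=4 extend→box=[16,20)
i=17: min(r-i=3, Z[1]=0)=0; Z[17]=0
i=18: min(r-i=2, Z[2]=0)=0; Z[18]=0
i=19: min(r-i=1, Z[3]=3)=1; Z[19]=1

[20, 0, 0, 3, 0, 0, 0, 4, 0, 0, 1, 2, 0, 6, 0, 0, 4, 0, 0, 1]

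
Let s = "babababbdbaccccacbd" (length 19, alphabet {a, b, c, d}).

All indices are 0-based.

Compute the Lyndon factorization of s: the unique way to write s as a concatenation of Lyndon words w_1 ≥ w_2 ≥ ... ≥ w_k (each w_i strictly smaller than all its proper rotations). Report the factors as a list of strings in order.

emit factor 1: 'b' (i=0, period=1)
emit factor 2: 'abababbdbaccccacbd' (i=1, period=18)

["b", "abababbdbaccccacbd"]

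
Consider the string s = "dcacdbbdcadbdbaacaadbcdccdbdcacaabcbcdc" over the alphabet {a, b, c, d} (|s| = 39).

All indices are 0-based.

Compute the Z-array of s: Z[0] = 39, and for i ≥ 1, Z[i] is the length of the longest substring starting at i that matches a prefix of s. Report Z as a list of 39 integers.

[39, 0, 0, 0, 1, 0, 0, 3, 0, 0, 1, 0, 1, 0, 0, 0, 0, 0, 0, 1, 0, 0, 2, 0, 0, 1, 0, 4, 0, 0, 0, 0, 0, 0, 0, 0, 0, 2, 0]

Z[0]=39
i=1: outside box; Z[1]=0
i=2: outside box; Z[2]=0
i=3: outside box; Z[3]=0
i=4: outside box; Z[4]=1 grow→box=[4,5)
i=5: outside box; Z[5]=0
i=6: outside box; Z[6]=0
i=7: outside box; Z[7]=3 grow→box=[7,10)
i=8: min(r-i=2, Z[1]=0)=0; Z[8]=0
i=9: min(r-i=1, Z[2]=0)=0; Z[9]=0
i=10: outside box; Z[10]=1 grow→box=[10,11)
i=11: outside box; Z[11]=0
i=12: outside box; Z[12]=1 grow→box=[12,13)
i=13: outside box; Z[13]=0
i=14: outside box; Z[14]=0
i=15: outside box; Z[15]=0
i=16: outside box; Z[16]=0
i=17: outside box; Z[17]=0
i=18: outside box; Z[18]=0
i=19: outside box; Z[19]=1 grow→box=[19,20)
i=20: outside box; Z[20]=0
i=21: outside box; Z[21]=0
i=22: outside box; Z[22]=2 grow→box=[22,24)
i=23: min(r-i=1, Z[1]=0)=0; Z[23]=0
i=24: outside box; Z[24]=0
i=25: outside box; Z[25]=1 grow→box=[25,26)
i=26: outside box; Z[26]=0
i=27: outside box; Z[27]=4 grow→box=[27,31)
i=28: min(r-i=3, Z[1]=0)=0; Z[28]=0
i=29: min(r-i=2, Z[2]=0)=0; Z[29]=0
i=30: min(r-i=1, Z[3]=0)=0; Z[30]=0
i=31: outside box; Z[31]=0
i=32: outside box; Z[32]=0
i=33: outside box; Z[33]=0
i=34: outside box; Z[34]=0
i=35: outside box; Z[35]=0
i=36: outside box; Z[36]=0
i=37: outside box; Z[37]=2 grow→box=[37,39)
i=38: min(r-i=1, Z[1]=0)=0; Z[38]=0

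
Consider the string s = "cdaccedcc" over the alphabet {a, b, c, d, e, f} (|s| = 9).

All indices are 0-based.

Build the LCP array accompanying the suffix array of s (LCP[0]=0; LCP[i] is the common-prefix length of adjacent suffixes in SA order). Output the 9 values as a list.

[0, 0, 1, 2, 1, 1, 0, 1, 0]

rank→(start, suffix):
  0 → (2, 'accedcc')
  1 → (8, 'c')
  2 → (7, 'cc')
  3 → (3, 'ccedcc')
  4 → (0, 'cdaccedcc')
  5 → (4, 'cedcc')
  6 → (1, 'daccedcc')
  7 → (6, 'dcc')
  8 → (5, 'edcc')

SA = [2, 8, 7, 3, 0, 4, 1, 6, 5]
[i] adj suffixes → lcp
  [1] 2/8 → 0 ('')
  [2] 8/7 → 1 ('c')
  [3] 7/3 → 2 ('cc')
  [4] 3/0 → 1 ('c')
  [5] 0/4 → 1 ('c')
  [6] 4/1 → 0 ('')
  [7] 1/6 → 1 ('d')
  [8] 6/5 → 0 ('')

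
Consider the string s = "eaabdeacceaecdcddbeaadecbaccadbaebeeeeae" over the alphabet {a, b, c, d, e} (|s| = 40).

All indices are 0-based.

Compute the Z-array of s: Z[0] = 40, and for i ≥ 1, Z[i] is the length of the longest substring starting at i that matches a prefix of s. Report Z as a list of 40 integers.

Z[0]=40
i=1: i≥r, start 0; Z[1]=0
i=2: i≥r, start 0; Z[2]=0
i=3: i≥r, start 0; Z[3]=0
i=4: i≥r, start 0; Z[4]=0
i=5: i≥r, start 0; Z[5]=2 scan→box=[5,7)
i=6: min(r-i=1, Z[1]=0)=0; Z[6]=0
i=7: i≥r, start 0; Z[7]=0
i=8: i≥r, start 0; Z[8]=0
i=9: i≥r, start 0; Z[9]=2 scan→box=[9,11)
i=10: min(r-i=1, Z[1]=0)=0; Z[10]=0
i=11: i≥r, start 0; Z[11]=1 scan→box=[11,12)
i=12: i≥r, start 0; Z[12]=0
i=13: i≥r, start 0; Z[13]=0
i=14: i≥r, start 0; Z[14]=0
i=15: i≥r, start 0; Z[15]=0
i=16: i≥r, start 0; Z[16]=0
i=17: i≥r, start 0; Z[17]=0
i=18: i≥r, start 0; Z[18]=3 scan→box=[18,21)
i=19: min(r-i=2, Z[1]=0)=0; Z[19]=0
i=20: min(r-i=1, Z[2]=0)=0; Z[20]=0
i=21: i≥r, start 0; Z[21]=0
i=22: i≥r, start 0; Z[22]=1 scan→box=[22,23)
i=23: i≥r, start 0; Z[23]=0
i=24: i≥r, start 0; Z[24]=0
i=25: i≥r, start 0; Z[25]=0
i=26: i≥r, start 0; Z[26]=0
i=27: i≥r, start 0; Z[27]=0
i=28: i≥r, start 0; Z[28]=0
i=29: i≥r, start 0; Z[29]=0
i=30: i≥r, start 0; Z[30]=0
i=31: i≥r, start 0; Z[31]=0
i=32: i≥r, start 0; Z[32]=1 scan→box=[32,33)
i=33: i≥r, start 0; Z[33]=0
i=34: i≥r, start 0; Z[34]=1 scan→box=[34,35)
i=35: i≥r, start 0; Z[35]=1 scan→box=[35,36)
i=36: i≥r, start 0; Z[36]=1 scan→box=[36,37)
i=37: i≥r, start 0; Z[37]=2 scan→box=[37,39)
i=38: min(r-i=1, Z[1]=0)=0; Z[38]=0
i=39: i≥r, start 0; Z[39]=1 scan→box=[39,40)

[40, 0, 0, 0, 0, 2, 0, 0, 0, 2, 0, 1, 0, 0, 0, 0, 0, 0, 3, 0, 0, 0, 1, 0, 0, 0, 0, 0, 0, 0, 0, 0, 1, 0, 1, 1, 1, 2, 0, 1]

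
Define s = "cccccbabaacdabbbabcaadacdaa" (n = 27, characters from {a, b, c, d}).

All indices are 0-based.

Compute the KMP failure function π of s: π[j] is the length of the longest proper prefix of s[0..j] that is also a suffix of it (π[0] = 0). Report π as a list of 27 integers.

π[0] = 0
j=1 s[j]='c': π[1]=1 (border 'c')
j=2 s[j]='c': π[2]=2 (border 'cc')
j=3 s[j]='c': π[3]=3 (border 'ccc')
j=4 s[j]='c': π[4]=4 (border 'cccc')
j=5 s[j]='b': k: 4→3→2→1→0; π[5]=0 (border '')
j=6 s[j]='a': π[6]=0 (border '')
j=7 s[j]='b': π[7]=0 (border '')
j=8 s[j]='a': π[8]=0 (border '')
j=9 s[j]='a': π[9]=0 (border '')
j=10 s[j]='c': π[10]=1 (border 'c')
j=11 s[j]='d': k: 1→0; π[11]=0 (border '')
j=12 s[j]='a': π[12]=0 (border '')
j=13 s[j]='b': π[13]=0 (border '')
j=14 s[j]='b': π[14]=0 (border '')
j=15 s[j]='b': π[15]=0 (border '')
j=16 s[j]='a': π[16]=0 (border '')
j=17 s[j]='b': π[17]=0 (border '')
j=18 s[j]='c': π[18]=1 (border 'c')
j=19 s[j]='a': k: 1→0; π[19]=0 (border '')
j=20 s[j]='a': π[20]=0 (border '')
j=21 s[j]='d': π[21]=0 (border '')
j=22 s[j]='a': π[22]=0 (border '')
j=23 s[j]='c': π[23]=1 (border 'c')
j=24 s[j]='d': k: 1→0; π[24]=0 (border '')
j=25 s[j]='a': π[25]=0 (border '')
j=26 s[j]='a': π[26]=0 (border '')

[0, 1, 2, 3, 4, 0, 0, 0, 0, 0, 1, 0, 0, 0, 0, 0, 0, 0, 1, 0, 0, 0, 0, 1, 0, 0, 0]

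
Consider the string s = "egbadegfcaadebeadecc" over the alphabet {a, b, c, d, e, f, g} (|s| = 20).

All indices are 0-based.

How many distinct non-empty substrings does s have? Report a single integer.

190

rank→(start, suffix):
  0 → (9, 'aadebeadecc')
  1 → (10, 'adebeadecc')
  2 → (15, 'adecc')
  3 → (3, 'adegfcaadebeadecc')
  4 → (2, 'badegfcaadebeadecc')
  5 → (13, 'beadecc')
  6 → (19, 'c')
  7 → (8, 'caadebeadecc')
  8 → (18, 'cc')
  9 → (11, 'debeadecc')
  10 → (16, 'decc')
  11 → (4, 'degfcaadebeadecc')
  12 → (14, 'eadecc')
  13 → (12, 'ebeadecc')
  14 → (17, 'ecc')
  15 → (0, 'egbadegfcaadebeadecc')
  16 → (5, 'egfcaadebeadecc')
  17 → (7, 'fcaadebeadecc')
  18 → (1, 'gbadegfcaadebeadecc')
  19 → (6, 'gfcaadebeadecc')

SA = [9, 10, 15, 3, 2, 13, 19, 8, 18, 11, 16, 4, 14, 12, 17, 0, 5, 7, 1, 6]
[i] adj suffixes → lcp
  [1] 9/10 → 1 ('a')
  [2] 10/15 → 3 ('ade')
  [3] 15/3 → 3 ('ade')
  [4] 3/2 → 0 ('')
  [5] 2/13 → 1 ('b')
  [6] 13/19 → 0 ('')
  [7] 19/8 → 1 ('c')
  [8] 8/18 → 1 ('c')
  [9] 18/11 → 0 ('')
  [10] 11/16 → 2 ('de')
  [11] 16/4 → 2 ('de')
  [12] 4/14 → 0 ('')
  [13] 14/12 → 1 ('e')
  [14] 12/17 → 1 ('e')
  [15] 17/0 → 1 ('e')
  [16] 0/5 → 2 ('eg')
  [17] 5/7 → 0 ('')
  [18] 7/1 → 0 ('')
  [19] 1/6 → 1 ('g')

n(n+1)/2 = 20·21/2 = 210
Σ LCP = 0 + 1 + 3 + 3 + 0 + 1 + 0 + 1 + 1 + 0 + 2 + 2 + 0 + 1 + 1 + 1 + 2 + 0 + 0 + 1 = 20
distinct = 210 − 20 = 190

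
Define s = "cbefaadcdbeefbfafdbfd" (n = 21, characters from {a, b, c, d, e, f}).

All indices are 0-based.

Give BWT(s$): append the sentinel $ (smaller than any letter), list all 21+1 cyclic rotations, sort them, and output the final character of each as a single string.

dfafdcfd$dfcfabbeebeba

rank  rotation                last
    0  $cbefaadcdbeefbfafdbfd  d
    1  aadcdbeefbfafdbfd$cbef  f
    2  adcdbeefbfafdbfd$cbefa  a
    3  afdbfd$cbefaadcdbeefbf  f
    4  beefbfafdbfd$cbefaadcd  d
    5  befaadcdbeefbfafdbfd$c  c
    6  bfafdbfd$cbefaadcdbeef  f
    7  bfd$cbefaadcdbeefbfafd  d
    8  cbefaadcdbeefbfafdbfd$  $
    9  cdbeefbfafdbfd$cbefaad  d
   10  d$cbefaadcdbeefbfafdbf  f
   11  dbeefbfafdbfd$cbefaadc  c
   12  dbfd$cbefaadcdbeefbfaf  f
   13  dcdbeefbfafdbfd$cbefaa  a
   14  eefbfafdbfd$cbefaadcdb  b
   15  efaadcdbeefbfafdbfd$cb  b
   16  efbfafdbfd$cbefaadcdbe  e
   17  faadcdbeefbfafdbfd$cbe  e
   18  fafdbfd$cbefaadcdbeefb  b
   19  fbfafdbfd$cbefaadcdbee  e
   20  fd$cbefaadcdbeefbfafdb  b
   21  fdbfd$cbefaadcdbeefbfa  a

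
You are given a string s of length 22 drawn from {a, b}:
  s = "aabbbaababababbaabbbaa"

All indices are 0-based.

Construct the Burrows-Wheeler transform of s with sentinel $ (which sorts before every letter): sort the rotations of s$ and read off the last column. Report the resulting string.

aabbb$abbbaabbbaaabbaaa

rank  rotation                 last
    0  $aabbbaababababbaabbbaa  a
    1  a$aabbbaababababbaabbba  a
    2  aa$aabbbaababababbaabbb  b
    3  aababababbaabbbaa$aabbb  b
    4  aabbbaa$aabbbaababababb  b
    5  aabbbaababababbaabbbaa$  $
    6  ababababbaabbbaa$aabbba  a
    7  abababbaabbbaa$aabbbaab  b
    8  ababbaabbbaa$aabbbaabab  b
    9  abbaabbbaa$aabbbaababab  b
   10  abbbaa$aabbbaababababba  a
   11  abbbaababababbaabbbaa$a  a
   12  baa$aabbbaababababbaabb  b
   13  baababababbaabbbaa$aabb  b
   14  baabbbaa$aabbbaabababab  b
   15  babababbaabbbaa$aabbbaa  a
   16  bababbaabbbaa$aabbbaaba  a
   17  babbaabbbaa$aabbbaababa  a
   18  bbaa$aabbbaababababbaab  b
   19  bbaababababbaabbbaa$aab  b
   20  bbaabbbaa$aabbbaabababa  a
   21  bbbaa$aabbbaababababbaa  a
   22  bbbaababababbaabbbaa$aa  a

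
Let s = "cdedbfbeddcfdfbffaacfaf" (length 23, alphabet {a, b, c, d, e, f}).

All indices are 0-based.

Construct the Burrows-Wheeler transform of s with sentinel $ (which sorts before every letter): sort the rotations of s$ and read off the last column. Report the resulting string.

ffaffdf$adedecfdbafcbdcb

rank  rotation                  last
    0  $cdedbfbeddcfdfbffaacfaf  f
    1  aacfaf$cdedbfbeddcfdfbff  f
    2  acfaf$cdedbfbeddcfdfbffa  a
    3  af$cdedbfbeddcfdfbffaacf  f
    4  beddcfdfbffaacfaf$cdedbf  f
    5  bfbeddcfdfbffaacfaf$cded  d
    6  bffaacfaf$cdedbfbeddcfdf  f
    7  cdedbfbeddcfdfbffaacfaf$  $
    8  cfaf$cdedbfbeddcfdfbffaa  a
    9  cfdfbffaacfaf$cdedbfbedd  d
   10  dbfbeddcfdfbffaacfaf$cde  e
   11  dcfdfbffaacfaf$cdedbfbed  d
   12  ddcfdfbffaacfaf$cdedbfbe  e
   13  dedbfbeddcfdfbffaacfaf$c  c
   14  dfbffaacfaf$cdedbfbeddcf  f
   15  edbfbeddcfdfbffaacfaf$cd  d
   16  eddcfdfbffaacfaf$cdedbfb  b
   17  f$cdedbfbeddcfdfbffaacfa  a
   18  faacfaf$cdedbfbeddcfdfbf  f
   19  faf$cdedbfbeddcfdfbffaac  c
   20  fbeddcfdfbffaacfaf$cdedb  b
   21  fbffaacfaf$cdedbfbeddcfd  d
   22  fdfbffaacfaf$cdedbfbeddc  c
   23  ffaacfaf$cdedbfbeddcfdfb  b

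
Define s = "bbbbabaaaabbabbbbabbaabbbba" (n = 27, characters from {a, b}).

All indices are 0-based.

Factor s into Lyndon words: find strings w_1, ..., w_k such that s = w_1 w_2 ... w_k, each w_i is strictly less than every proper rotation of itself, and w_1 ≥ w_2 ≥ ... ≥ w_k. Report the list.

["b", "b", "b", "b", "ab", "aaaabbabbbbabbaabbbb", "a"]

emit factor 1: 'b' (i=0, period=1)
emit factor 2: 'b' (i=1, period=1)
emit factor 3: 'b' (i=2, period=1)
emit factor 4: 'b' (i=3, period=1)
emit factor 5: 'ab' (i=4, period=2)
emit factor 6: 'aaaabbabbbbabbaabbbb' (i=6, period=20)
emit factor 7: 'a' (i=26, period=1)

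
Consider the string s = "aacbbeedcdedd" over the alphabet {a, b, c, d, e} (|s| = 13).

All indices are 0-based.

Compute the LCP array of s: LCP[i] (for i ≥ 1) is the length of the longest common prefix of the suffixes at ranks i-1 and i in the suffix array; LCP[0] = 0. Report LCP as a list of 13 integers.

[0, 1, 0, 1, 0, 1, 0, 1, 1, 1, 0, 2, 1]

sorted suffixes:
  #0 SA[0]=0  'aacbbeedcdedd'
  #1 SA[1]=1  'acbbeedcdedd'
  #2 SA[2]=3  'bbeedcdedd'
  #3 SA[3]=4  'beedcdedd'
  #4 SA[4]=2  'cbbeedcdedd'
  #5 SA[5]=8  'cdedd'
  #6 SA[6]=12  'd'
  #7 SA[7]=7  'dcdedd'
  #8 SA[8]=11  'dd'
  #9 SA[9]=9  'dedd'
  #10 SA[10]=6  'edcdedd'
  #11 SA[11]=10  'edd'
  #12 SA[12]=5  'eedcdedd'

SA = [0, 1, 3, 4, 2, 8, 12, 7, 11, 9, 6, 10, 5]
rank  pair      lcp
   1  s[0:],s[1:]  1  'a'
   2  s[1:],s[3:]  0  ''
   3  s[3:],s[4:]  1  'b'
   4  s[4:],s[2:]  0  ''
   5  s[2:],s[8:]  1  'c'
   6  s[8:],s[12:]  0  ''
   7  s[12:],s[7:]  1  'd'
   8  s[7:],s[11:]  1  'd'
   9  s[11:],s[9:]  1  'd'
  10  s[9:],s[6:]  0  ''
  11  s[6:],s[10:]  2  'ed'
  12  s[10:],s[5:]  1  'e'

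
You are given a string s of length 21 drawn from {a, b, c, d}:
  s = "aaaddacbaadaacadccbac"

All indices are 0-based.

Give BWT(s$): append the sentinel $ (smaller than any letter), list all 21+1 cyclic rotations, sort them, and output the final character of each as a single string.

c$dbabadacaccaaacdadaa

rank  rotation                last
    0  $aaaddacbaadaacadccbac  c
    1  aaaddacbaadaacadccbac$  $
    2  aacadccbac$aaaddacbaad  d
    3  aadaacadccbac$aaaddacb  b
    4  aaddacbaadaacadccbac$a  a
    5  ac$aaaddacbaadaacadccb  b
    6  acadccbac$aaaddacbaada  a
    7  acbaadaacadccbac$aaadd  d
    8  adaacadccbac$aaaddacba  a
    9  adccbac$aaaddacbaadaac  c
   10  addacbaadaacadccbac$aa  a
   11  baadaacadccbac$aaaddac  c
   12  bac$aaaddacbaadaacadcc  c
   13  c$aaaddacbaadaacadccba  a
   14  cadccbac$aaaddacbaadaa  a
   15  cbaadaacadccbac$aaadda  a
   16  cbac$aaaddacbaadaacadc  c
   17  ccbac$aaaddacbaadaacad  d
   18  daacadccbac$aaaddacbaa  a
   19  dacbaadaacadccbac$aaad  d
   20  dccbac$aaaddacbaadaaca  a
   21  ddacbaadaacadccbac$aaa  a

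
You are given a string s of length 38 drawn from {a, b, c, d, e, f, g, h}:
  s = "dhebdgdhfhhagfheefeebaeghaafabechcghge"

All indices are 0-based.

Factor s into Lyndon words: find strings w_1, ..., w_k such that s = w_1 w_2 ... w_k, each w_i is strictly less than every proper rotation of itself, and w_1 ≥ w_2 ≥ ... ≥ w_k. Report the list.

emit factor 1: 'dhe' (i=0, period=3)
emit factor 2: 'bdgdhfhh' (i=3, period=8)
emit factor 3: 'agfheefeeb' (i=11, period=10)
emit factor 4: 'aegh' (i=21, period=4)
emit factor 5: 'aafabechcghge' (i=25, period=13)

["dhe", "bdgdhfhh", "agfheefeeb", "aegh", "aafabechcghge"]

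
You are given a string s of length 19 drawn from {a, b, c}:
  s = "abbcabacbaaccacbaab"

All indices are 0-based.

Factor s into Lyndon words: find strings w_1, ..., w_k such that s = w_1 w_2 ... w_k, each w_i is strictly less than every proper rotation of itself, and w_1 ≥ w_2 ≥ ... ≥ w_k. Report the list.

emit factor 1: 'abbc' (i=0, period=4)
emit factor 2: 'abacb' (i=4, period=5)
emit factor 3: 'aaccacb' (i=9, period=7)
emit factor 4: 'aab' (i=16, period=3)

["abbc", "abacb", "aaccacb", "aab"]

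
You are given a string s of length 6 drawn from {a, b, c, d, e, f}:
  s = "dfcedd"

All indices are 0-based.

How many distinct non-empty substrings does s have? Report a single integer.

rank→(start, suffix):
  0 → (2, 'cedd')
  1 → (5, 'd')
  2 → (4, 'dd')
  3 → (0, 'dfcedd')
  4 → (3, 'edd')
  5 → (1, 'fcedd')

SA = [2, 5, 4, 0, 3, 1]
[i] adj suffixes → lcp
  [1] 2/5 → 0 ('')
  [2] 5/4 → 1 ('d')
  [3] 4/0 → 1 ('d')
  [4] 0/3 → 0 ('')
  [5] 3/1 → 0 ('')

n(n+1)/2 = 6·7/2 = 21
Σ LCP = 0 + 0 + 1 + 1 + 0 + 0 = 2
distinct = 21 − 2 = 19

19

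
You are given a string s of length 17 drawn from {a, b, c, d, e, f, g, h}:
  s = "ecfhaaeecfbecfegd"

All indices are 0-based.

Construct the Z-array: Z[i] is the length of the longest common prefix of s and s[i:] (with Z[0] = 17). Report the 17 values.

Z[0]=17
i=1: i≥r, start 0; Z[1]=0
i=2: i≥r, start 0; Z[2]=0
i=3: i≥r, start 0; Z[3]=0
i=4: i≥r, start 0; Z[4]=0
i=5: i≥r, start 0; Z[5]=0
i=6: i≥r, start 0; Z[6]=1 extend→box=[6,7)
i=7: i≥r, start 0; Z[7]=3 extend→box=[7,10)
i=8: min(r-i=2, Z[1]=0)=0; Z[8]=0
i=9: min(r-i=1, Z[2]=0)=0; Z[9]=0
i=10: i≥r, start 0; Z[10]=0
i=11: i≥r, start 0; Z[11]=3 extend→box=[11,14)
i=12: min(r-i=2, Z[1]=0)=0; Z[12]=0
i=13: min(r-i=1, Z[2]=0)=0; Z[13]=0
i=14: i≥r, start 0; Z[14]=1 extend→box=[14,15)
i=15: i≥r, start 0; Z[15]=0
i=16: i≥r, start 0; Z[16]=0

[17, 0, 0, 0, 0, 0, 1, 3, 0, 0, 0, 3, 0, 0, 1, 0, 0]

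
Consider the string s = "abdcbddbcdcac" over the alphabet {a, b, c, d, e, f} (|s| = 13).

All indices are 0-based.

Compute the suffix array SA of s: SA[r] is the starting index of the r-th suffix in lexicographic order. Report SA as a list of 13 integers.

sorted suffixes:
  #0 SA[0]=0  'abdcbddbcdcac'
  #1 SA[1]=11  'ac'
  #2 SA[2]=7  'bcdcac'
  #3 SA[3]=1  'bdcbddbcdcac'
  #4 SA[4]=4  'bddbcdcac'
  #5 SA[5]=12  'c'
  #6 SA[6]=10  'cac'
  #7 SA[7]=3  'cbddbcdcac'
  #8 SA[8]=8  'cdcac'
  #9 SA[9]=6  'dbcdcac'
  #10 SA[10]=9  'dcac'
  #11 SA[11]=2  'dcbddbcdcac'
  #12 SA[12]=5  'ddbcdcac'

[0, 11, 7, 1, 4, 12, 10, 3, 8, 6, 9, 2, 5]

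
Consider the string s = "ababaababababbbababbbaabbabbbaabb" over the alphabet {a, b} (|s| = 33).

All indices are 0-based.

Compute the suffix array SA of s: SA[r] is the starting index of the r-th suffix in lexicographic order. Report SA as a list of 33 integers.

[4, 29, 21, 2, 0, 5, 7, 15, 9, 30, 22, 25, 17, 11, 32, 3, 28, 20, 1, 6, 14, 8, 24, 16, 10, 31, 27, 19, 13, 23, 26, 18, 12]

sorted suffixes:
  #0 SA[0]=4  'aababababbbababbbaabbabbbaabb'
  #1 SA[1]=29  'aabb'
  #2 SA[2]=21  'aabbabbbaabb'
  #3 SA[3]=2  'abaababababbbababbbaabbabbbaabb'
  #4 SA[4]=0  'ababaababababbbababbbaabbabbbaabb'
  #5 SA[5]=5  'ababababbbababbbaabbabbbaabb'
  #6 SA[6]=7  'abababbbababbbaabbabbbaabb'
  #7 SA[7]=15  'ababbbaabbabbbaabb'
  #8 SA[8]=9  'ababbbababbbaabbabbbaabb'
  #9 SA[9]=30  'abb'
  #10 SA[10]=22  'abbabbbaabb'
  #11 SA[11]=25  'abbbaabb'
  #12 SA[12]=17  'abbbaabbabbbaabb'
  #13 SA[13]=11  'abbbababbbaabbabbbaabb'
  #14 SA[14]=32  'b'
  #15 SA[15]=3  'baababababbbababbbaabbabbbaabb'
  #16 SA[16]=28  'baabb'
  #17 SA[17]=20  'baabbabbbaabb'
  #18 SA[18]=1  'babaababababbbababbbaabbabbbaabb'
  #19 SA[19]=6  'babababbbababbbaabbabbbaabb'
  #20 SA[20]=14  'bababbbaabbabbbaabb'
  #21 SA[21]=8  'bababbbababbbaabbabbbaabb'
  #22 SA[22]=24  'babbbaabb'
  #23 SA[23]=16  'babbbaabbabbbaabb'
  #24 SA[24]=10  'babbbababbbaabbabbbaabb'
  #25 SA[25]=31  'bb'
  #26 SA[26]=27  'bbaabb'
  #27 SA[27]=19  'bbaabbabbbaabb'
  #28 SA[28]=13  'bbababbbaabbabbbaabb'
  #29 SA[29]=23  'bbabbbaabb'
  #30 SA[30]=26  'bbbaabb'
  #31 SA[31]=18  'bbbaabbabbbaabb'
  #32 SA[32]=12  'bbbababbbaabbabbbaabb'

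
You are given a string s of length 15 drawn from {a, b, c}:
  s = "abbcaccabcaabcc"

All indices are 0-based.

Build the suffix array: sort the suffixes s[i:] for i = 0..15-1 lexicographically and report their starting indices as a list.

rank→(start, suffix):
  0 → (10, 'aabcc')
  1 → (0, 'abbcaccabcaabcc')
  2 → (7, 'abcaabcc')
  3 → (11, 'abcc')
  4 → (4, 'accabcaabcc')
  5 → (1, 'bbcaccabcaabcc')
  6 → (8, 'bcaabcc')
  7 → (2, 'bcaccabcaabcc')
  8 → (12, 'bcc')
  9 → (14, 'c')
  10 → (9, 'caabcc')
  11 → (6, 'cabcaabcc')
  12 → (3, 'caccabcaabcc')
  13 → (13, 'cc')
  14 → (5, 'ccabcaabcc')

[10, 0, 7, 11, 4, 1, 8, 2, 12, 14, 9, 6, 3, 13, 5]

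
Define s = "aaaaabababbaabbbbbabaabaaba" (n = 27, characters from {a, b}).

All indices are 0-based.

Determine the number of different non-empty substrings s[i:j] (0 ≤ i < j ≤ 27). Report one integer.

rank→(start, suffix):
  0 → (26, 'a')
  1 → (0, 'aaaaabababbaabbbbbabaabaaba')
  2 → (1, 'aaaabababbaabbbbbabaabaaba')
  3 → (2, 'aaabababbaabbbbbabaabaaba')
  4 → (23, 'aaba')
  5 → (20, 'aabaaba')
  6 → (3, 'aabababbaabbbbbabaabaaba')
  7 → (11, 'aabbbbbabaabaaba')
  8 → (24, 'aba')
  9 → (21, 'abaaba')
  10 → (18, 'abaabaaba')
  11 → (4, 'abababbaabbbbbabaabaaba')
  12 → (6, 'ababbaabbbbbabaabaaba')
  13 → (8, 'abbaabbbbbabaabaaba')
  14 → (12, 'abbbbbabaabaaba')
  15 → (25, 'ba')
  16 → (22, 'baaba')
  17 → (19, 'baabaaba')
  18 → (10, 'baabbbbbabaabaaba')
  19 → (17, 'babaabaaba')
  20 → (5, 'bababbaabbbbbabaabaaba')
  21 → (7, 'babbaabbbbbabaabaaba')
  22 → (9, 'bbaabbbbbabaabaaba')
  23 → (16, 'bbabaabaaba')
  24 → (15, 'bbbabaabaaba')
  25 → (14, 'bbbbabaabaaba')
  26 → (13, 'bbbbbabaabaaba')

SA = [26, 0, 1, 2, 23, 20, 3, 11, 24, 21, 18, 4, 6, 8, 12, 25, 22, 19, 10, 17, 5, 7, 9, 16, 15, 14, 13]
rank  pair      lcp
   1  s[26:],s[0:]  1  'a'
   2  s[0:],s[1:]  4  'aaaa'
   3  s[1:],s[2:]  3  'aaa'
   4  s[2:],s[23:]  2  'aa'
   5  s[23:],s[20:]  4  'aaba'
   6  s[20:],s[3:]  4  'aaba'
   7  s[3:],s[11:]  3  'aab'
   8  s[11:],s[24:]  1  'a'
   9  s[24:],s[21:]  3  'aba'
  10  s[21:],s[18:]  6  'abaaba'
  11  s[18:],s[4:]  3  'aba'
  12  s[4:],s[6:]  4  'abab'
  13  s[6:],s[8:]  2  'ab'
  14  s[8:],s[12:]  3  'abb'
  15  s[12:],s[25:]  0  ''
  16  s[25:],s[22:]  2  'ba'
  17  s[22:],s[19:]  5  'baaba'
  18  s[19:],s[10:]  4  'baab'
  19  s[10:],s[17:]  2  'ba'
  20  s[17:],s[5:]  4  'baba'
  21  s[5:],s[7:]  3  'bab'
  22  s[7:],s[9:]  1  'b'
  23  s[9:],s[16:]  3  'bba'
  24  s[16:],s[15:]  2  'bb'
  25  s[15:],s[14:]  3  'bbb'
  26  s[14:],s[13:]  4  'bbbb'

n(n+1)/2 = 27·28/2 = 378
Σ LCP = 0 + 1 + 4 + 3 + 2 + 4 + 4 + 3 + 1 + 3 + 6 + 3 + 4 + 2 + 3 + 0 + 2 + 5 + 4 + 2 + 4 + 3 + 1 + 3 + 2 + 3 + 4 = 76
distinct = 378 − 76 = 302

302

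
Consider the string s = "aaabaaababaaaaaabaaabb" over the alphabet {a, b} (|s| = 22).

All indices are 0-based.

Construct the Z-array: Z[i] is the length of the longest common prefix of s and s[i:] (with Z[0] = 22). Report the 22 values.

[22, 2, 1, 0, 5, 2, 1, 0, 1, 0, 3, 3, 3, 8, 2, 1, 0, 4, 2, 1, 0, 0]

Z[0]=22
i=1: outside box; Z[1]=2 scan→box=[1,3)
i=2: min(r-i=1, Z[1]=2)=1; Z[2]=1
i=3: outside box; Z[3]=0
i=4: outside box; Z[4]=5 scan→box=[4,9)
i=5: min(r-i=4, Z[1]=2)=2; Z[5]=2
i=6: min(r-i=3, Z[2]=1)=1; Z[6]=1
i=7: min(r-i=2, Z[3]=0)=0; Z[7]=0
i=8: min(r-i=1, Z[4]=5)=1; Z[8]=1
i=9: outside box; Z[9]=0
i=10: outside box; Z[10]=3 scan→box=[10,13)
i=11: min(r-i=2, Z[1]=2)=2; Z[11]=3 scan→box=[11,14)
i=12: min(r-i=2, Z[1]=2)=2; Z[12]=3 scan→box=[12,15)
i=13: min(r-i=2, Z[1]=2)=2; Z[13]=8 scan→box=[13,21)
i=14: min(r-i=7, Z[1]=2)=2; Z[14]=2
i=15: min(r-i=6, Z[2]=1)=1; Z[15]=1
i=16: min(r-i=5, Z[3]=0)=0; Z[16]=0
i=17: min(r-i=4, Z[4]=5)=4; Z[17]=4
i=18: min(r-i=3, Z[5]=2)=2; Z[18]=2
i=19: min(r-i=2, Z[6]=1)=1; Z[19]=1
i=20: min(r-i=1, Z[7]=0)=0; Z[20]=0
i=21: outside box; Z[21]=0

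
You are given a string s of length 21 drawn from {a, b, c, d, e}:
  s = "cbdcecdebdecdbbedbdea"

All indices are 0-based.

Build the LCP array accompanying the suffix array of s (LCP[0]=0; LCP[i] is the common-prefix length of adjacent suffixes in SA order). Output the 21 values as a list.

[0, 0, 1, 2, 3, 1, 0, 1, 2, 1, 0, 2, 1, 1, 2, 2, 0, 1, 1, 3, 1]

rank | idx | suffix
   0 |  20 | a
   1 |  13 | bbedbdea
   2 |   1 | bdcecdebdecdbbedbdea
   3 |  17 | bdea
   4 |   8 | bdecdbbedbdea
   5 |  14 | bedbdea
   6 |   0 | cbdcecdebdecdbbedbdea
   7 |  11 | cdbbedbdea
   8 |   5 | cdebdecdbbedbdea
   9 |   3 | cecdebdecdbbedbdea
  10 |  12 | dbbedbdea
  11 |  16 | dbdea
  12 |   2 | dcecdebdecdbbedbdea
  13 |  18 | dea
  14 |   6 | debdecdbbedbdea
  15 |   9 | decdbbedbdea
  16 |  19 | ea
  17 |   7 | ebdecdbbedbdea
  18 |  10 | ecdbbedbdea
  19 |   4 | ecdebdecdbbedbdea
  20 |  15 | edbdea

SA = [20, 13, 1, 17, 8, 14, 0, 11, 5, 3, 12, 16, 2, 18, 6, 9, 19, 7, 10, 4, 15]
i: (SA[i-1],SA[i]) lcp shared
  1: (20,13) 0 ''
  2: (13,1) 1 'b'
  3: (1,17) 2 'bd'
  4: (17,8) 3 'bde'
  5: (8,14) 1 'b'
  6: (14,0) 0 ''
  7: (0,11) 1 'c'
  8: (11,5) 2 'cd'
  9: (5,3) 1 'c'
  10: (3,12) 0 ''
  11: (12,16) 2 'db'
  12: (16,2) 1 'd'
  13: (2,18) 1 'd'
  14: (18,6) 2 'de'
  15: (6,9) 2 'de'
  16: (9,19) 0 ''
  17: (19,7) 1 'e'
  18: (7,10) 1 'e'
  19: (10,4) 3 'ecd'
  20: (4,15) 1 'e'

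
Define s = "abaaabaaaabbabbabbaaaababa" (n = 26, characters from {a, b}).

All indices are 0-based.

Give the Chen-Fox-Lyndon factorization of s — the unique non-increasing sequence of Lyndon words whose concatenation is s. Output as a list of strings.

emit factor 1: 'ab' (i=0, period=2)
emit factor 2: 'aaab' (i=2, period=4)
emit factor 3: 'aaaabbabbabb' (i=6, period=12)
emit factor 4: 'aaaabab' (i=18, period=7)
emit factor 5: 'a' (i=25, period=1)

["ab", "aaab", "aaaabbabbabb", "aaaabab", "a"]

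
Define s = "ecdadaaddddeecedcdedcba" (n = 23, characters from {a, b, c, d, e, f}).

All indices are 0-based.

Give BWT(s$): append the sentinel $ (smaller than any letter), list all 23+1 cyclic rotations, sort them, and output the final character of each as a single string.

rank  rotation                  last
    0  $ecdadaaddddeecedcdedcba  a
    1  a$ecdadaaddddeecedcdedcb  b
    2  aaddddeecedcdedcba$ecdad  d
    3  adaaddddeecedcdedcba$ecd  d
    4  addddeecedcdedcba$ecdada  a
    5  ba$ecdadaaddddeecedcdedc  c
    6  cba$ecdadaaddddeecedcded  d
    7  cdadaaddddeecedcdedcba$e  e
    8  cdedcba$ecdadaaddddeeced  d
    9  cedcdedcba$ecdadaaddddee  e
   10  daaddddeecedcdedcba$ecda  a
   11  dadaaddddeecedcdedcba$ec  c
   12  dcba$ecdadaaddddeecedcde  e
   13  dcdedcba$ecdadaaddddeece  e
   14  ddddeecedcdedcba$ecdadaa  a
   15  dddeecedcdedcba$ecdadaad  d
   16  ddeecedcdedcba$ecdadaadd  d
   17  dedcba$ecdadaaddddeecedc  c
   18  deecedcdedcba$ecdadaaddd  d
   19  ecdadaaddddeecedcdedcba$  $
   20  ecedcdedcba$ecdadaadddde  e
   21  edcba$ecdadaaddddeecedcd  d
   22  edcdedcba$ecdadaaddddeec  c
   23  eecedcdedcba$ecdadaadddd  d

abddacdedeaceeaddcd$edcd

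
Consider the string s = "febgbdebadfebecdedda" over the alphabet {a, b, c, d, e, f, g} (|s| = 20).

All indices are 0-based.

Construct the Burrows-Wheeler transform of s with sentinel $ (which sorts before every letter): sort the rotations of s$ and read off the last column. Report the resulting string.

rank  rotation               last
    0  $febgbdebadfebecdedda  a
    1  a$febgbdebadfebecdedd  d
    2  adfebecdedda$febgbdeb  b
    3  badfebecdedda$febgbde  e
    4  bdebadfebecdedda$febg  g
    5  becdedda$febgbdebadfe  e
    6  bgbdebadfebecdedda$fe  e
    7  cdedda$febgbdebadfebe  e
    8  da$febgbdebadfebecded  d
    9  dda$febgbdebadfebecde  e
   10  debadfebecdedda$febgb  b
   11  dedda$febgbdebadfebec  c
   12  dfebecdedda$febgbdeba  a
   13  ebadfebecdedda$febgbd  d
   14  ebecdedda$febgbdebadf  f
   15  ebgbdebadfebecdedda$f  f
   16  ecdedda$febgbdebadfeb  b
   17  edda$febgbdebadfebecd  d
   18  febecdedda$febgbdebad  d
   19  febgbdebadfebecdedda$  $
   20  gbdebadfebecdedda$feb  b

adbegeeedebcadffbdd$b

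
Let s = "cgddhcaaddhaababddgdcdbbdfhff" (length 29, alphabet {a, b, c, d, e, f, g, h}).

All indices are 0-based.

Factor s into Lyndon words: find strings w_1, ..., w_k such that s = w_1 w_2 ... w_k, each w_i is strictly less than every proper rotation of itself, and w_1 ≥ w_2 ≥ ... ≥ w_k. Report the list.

["cgddh", "c", "aaddh", "aababddgdcdbbdfhff"]

emit factor 1: 'cgddh' (i=0, period=5)
emit factor 2: 'c' (i=5, period=1)
emit factor 3: 'aaddh' (i=6, period=5)
emit factor 4: 'aababddgdcdbbdfhff' (i=11, period=18)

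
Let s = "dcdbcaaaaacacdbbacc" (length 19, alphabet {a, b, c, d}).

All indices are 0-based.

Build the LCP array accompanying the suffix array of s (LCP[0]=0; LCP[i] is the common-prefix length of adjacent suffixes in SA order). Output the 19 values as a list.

[0, 4, 3, 2, 1, 2, 2, 0, 1, 1, 0, 1, 2, 1, 1, 3, 0, 2, 1]

rank→(start, suffix):
  0 → (5, 'aaaaacacdbbacc')
  1 → (6, 'aaaacacdbbacc')
  2 → (7, 'aaacacdbbacc')
  3 → (8, 'aacacdbbacc')
  4 → (9, 'acacdbbacc')
  5 → (16, 'acc')
  6 → (11, 'acdbbacc')
  7 → (15, 'bacc')
  8 → (14, 'bbacc')
  9 → (3, 'bcaaaaacacdbbacc')
  10 → (18, 'c')
  11 → (4, 'caaaaacacdbbacc')
  12 → (10, 'cacdbbacc')
  13 → (17, 'cc')
  14 → (12, 'cdbbacc')
  15 → (1, 'cdbcaaaaacacdbbacc')
  16 → (13, 'dbbacc')
  17 → (2, 'dbcaaaaacacdbbacc')
  18 → (0, 'dcdbcaaaaacacdbbacc')

SA = [5, 6, 7, 8, 9, 16, 11, 15, 14, 3, 18, 4, 10, 17, 12, 1, 13, 2, 0]
[i] adj suffixes → lcp
  [1] 5/6 → 4 ('aaaa')
  [2] 6/7 → 3 ('aaa')
  [3] 7/8 → 2 ('aa')
  [4] 8/9 → 1 ('a')
  [5] 9/16 → 2 ('ac')
  [6] 16/11 → 2 ('ac')
  [7] 11/15 → 0 ('')
  [8] 15/14 → 1 ('b')
  [9] 14/3 → 1 ('b')
  [10] 3/18 → 0 ('')
  [11] 18/4 → 1 ('c')
  [12] 4/10 → 2 ('ca')
  [13] 10/17 → 1 ('c')
  [14] 17/12 → 1 ('c')
  [15] 12/1 → 3 ('cdb')
  [16] 1/13 → 0 ('')
  [17] 13/2 → 2 ('db')
  [18] 2/0 → 1 ('d')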